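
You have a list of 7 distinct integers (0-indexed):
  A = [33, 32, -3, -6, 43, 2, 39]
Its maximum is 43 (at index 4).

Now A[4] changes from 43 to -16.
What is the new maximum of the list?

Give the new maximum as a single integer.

Old max = 43 (at index 4)
Change: A[4] 43 -> -16
Changed element WAS the max -> may need rescan.
  Max of remaining elements: 39
  New max = max(-16, 39) = 39

Answer: 39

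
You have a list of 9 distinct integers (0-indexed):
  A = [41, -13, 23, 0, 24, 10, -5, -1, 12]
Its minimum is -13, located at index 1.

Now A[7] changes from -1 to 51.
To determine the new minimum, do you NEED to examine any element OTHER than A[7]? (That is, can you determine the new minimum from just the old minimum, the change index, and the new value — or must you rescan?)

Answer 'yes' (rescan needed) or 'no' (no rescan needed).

Old min = -13 at index 1
Change at index 7: -1 -> 51
Index 7 was NOT the min. New min = min(-13, 51). No rescan of other elements needed.
Needs rescan: no

Answer: no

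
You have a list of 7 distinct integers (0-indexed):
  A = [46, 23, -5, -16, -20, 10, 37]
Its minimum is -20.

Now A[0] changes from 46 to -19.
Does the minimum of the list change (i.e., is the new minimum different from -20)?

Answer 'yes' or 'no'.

Old min = -20
Change: A[0] 46 -> -19
Changed element was NOT the min; min changes only if -19 < -20.
New min = -20; changed? no

Answer: no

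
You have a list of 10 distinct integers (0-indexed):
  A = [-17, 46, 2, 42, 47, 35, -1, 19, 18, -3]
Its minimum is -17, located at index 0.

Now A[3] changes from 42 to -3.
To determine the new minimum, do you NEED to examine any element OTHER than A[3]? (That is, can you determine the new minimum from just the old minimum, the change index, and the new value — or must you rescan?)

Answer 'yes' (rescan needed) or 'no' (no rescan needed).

Old min = -17 at index 0
Change at index 3: 42 -> -3
Index 3 was NOT the min. New min = min(-17, -3). No rescan of other elements needed.
Needs rescan: no

Answer: no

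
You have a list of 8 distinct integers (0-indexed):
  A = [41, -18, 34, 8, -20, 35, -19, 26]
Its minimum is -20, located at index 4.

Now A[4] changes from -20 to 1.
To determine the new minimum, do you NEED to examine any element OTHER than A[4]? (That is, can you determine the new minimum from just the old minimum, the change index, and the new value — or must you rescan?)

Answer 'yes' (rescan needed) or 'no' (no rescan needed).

Answer: yes

Derivation:
Old min = -20 at index 4
Change at index 4: -20 -> 1
Index 4 WAS the min and new value 1 > old min -20. Must rescan other elements to find the new min.
Needs rescan: yes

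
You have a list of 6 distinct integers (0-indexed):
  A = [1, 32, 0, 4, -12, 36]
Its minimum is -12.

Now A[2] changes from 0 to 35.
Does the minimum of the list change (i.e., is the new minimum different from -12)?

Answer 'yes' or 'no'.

Old min = -12
Change: A[2] 0 -> 35
Changed element was NOT the min; min changes only if 35 < -12.
New min = -12; changed? no

Answer: no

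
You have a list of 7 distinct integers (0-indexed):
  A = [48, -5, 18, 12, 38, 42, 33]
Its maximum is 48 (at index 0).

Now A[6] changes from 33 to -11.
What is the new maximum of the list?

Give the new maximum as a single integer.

Answer: 48

Derivation:
Old max = 48 (at index 0)
Change: A[6] 33 -> -11
Changed element was NOT the old max.
  New max = max(old_max, new_val) = max(48, -11) = 48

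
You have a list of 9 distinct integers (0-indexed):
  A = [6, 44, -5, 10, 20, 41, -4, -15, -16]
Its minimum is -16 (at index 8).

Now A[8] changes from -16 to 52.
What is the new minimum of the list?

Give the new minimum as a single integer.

Answer: -15

Derivation:
Old min = -16 (at index 8)
Change: A[8] -16 -> 52
Changed element WAS the min. Need to check: is 52 still <= all others?
  Min of remaining elements: -15
  New min = min(52, -15) = -15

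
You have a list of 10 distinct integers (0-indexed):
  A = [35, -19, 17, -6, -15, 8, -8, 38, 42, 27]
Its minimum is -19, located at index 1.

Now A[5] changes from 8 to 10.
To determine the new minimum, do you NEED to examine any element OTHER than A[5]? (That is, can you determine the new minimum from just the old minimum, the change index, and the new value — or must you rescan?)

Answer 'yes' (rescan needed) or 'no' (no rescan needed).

Old min = -19 at index 1
Change at index 5: 8 -> 10
Index 5 was NOT the min. New min = min(-19, 10). No rescan of other elements needed.
Needs rescan: no

Answer: no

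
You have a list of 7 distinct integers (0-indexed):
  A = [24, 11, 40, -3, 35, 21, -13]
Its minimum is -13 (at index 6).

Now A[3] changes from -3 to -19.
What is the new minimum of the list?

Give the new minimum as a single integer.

Old min = -13 (at index 6)
Change: A[3] -3 -> -19
Changed element was NOT the old min.
  New min = min(old_min, new_val) = min(-13, -19) = -19

Answer: -19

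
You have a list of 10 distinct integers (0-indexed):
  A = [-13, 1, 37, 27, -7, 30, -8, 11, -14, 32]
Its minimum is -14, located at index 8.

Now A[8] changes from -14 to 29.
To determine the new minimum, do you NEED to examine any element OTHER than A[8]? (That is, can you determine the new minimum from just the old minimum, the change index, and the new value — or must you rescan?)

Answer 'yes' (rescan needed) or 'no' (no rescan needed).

Old min = -14 at index 8
Change at index 8: -14 -> 29
Index 8 WAS the min and new value 29 > old min -14. Must rescan other elements to find the new min.
Needs rescan: yes

Answer: yes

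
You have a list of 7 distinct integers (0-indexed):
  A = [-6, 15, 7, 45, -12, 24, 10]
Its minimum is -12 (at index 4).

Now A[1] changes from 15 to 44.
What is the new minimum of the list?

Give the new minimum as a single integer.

Old min = -12 (at index 4)
Change: A[1] 15 -> 44
Changed element was NOT the old min.
  New min = min(old_min, new_val) = min(-12, 44) = -12

Answer: -12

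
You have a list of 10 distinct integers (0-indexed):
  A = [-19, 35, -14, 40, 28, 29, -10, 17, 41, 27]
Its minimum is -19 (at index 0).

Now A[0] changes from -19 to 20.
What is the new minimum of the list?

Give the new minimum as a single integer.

Answer: -14

Derivation:
Old min = -19 (at index 0)
Change: A[0] -19 -> 20
Changed element WAS the min. Need to check: is 20 still <= all others?
  Min of remaining elements: -14
  New min = min(20, -14) = -14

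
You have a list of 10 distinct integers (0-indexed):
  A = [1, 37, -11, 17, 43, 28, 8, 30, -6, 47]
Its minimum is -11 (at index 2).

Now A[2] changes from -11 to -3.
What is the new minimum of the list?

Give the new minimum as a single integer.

Old min = -11 (at index 2)
Change: A[2] -11 -> -3
Changed element WAS the min. Need to check: is -3 still <= all others?
  Min of remaining elements: -6
  New min = min(-3, -6) = -6

Answer: -6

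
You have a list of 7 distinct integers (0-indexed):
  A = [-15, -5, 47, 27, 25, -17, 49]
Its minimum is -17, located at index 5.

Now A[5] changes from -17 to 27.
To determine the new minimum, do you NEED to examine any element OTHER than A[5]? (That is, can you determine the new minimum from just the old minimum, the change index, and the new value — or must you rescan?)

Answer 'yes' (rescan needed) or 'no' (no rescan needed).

Old min = -17 at index 5
Change at index 5: -17 -> 27
Index 5 WAS the min and new value 27 > old min -17. Must rescan other elements to find the new min.
Needs rescan: yes

Answer: yes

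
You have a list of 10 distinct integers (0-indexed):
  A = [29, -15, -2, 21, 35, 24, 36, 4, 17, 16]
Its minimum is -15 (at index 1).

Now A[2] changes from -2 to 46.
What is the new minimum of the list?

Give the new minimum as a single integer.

Answer: -15

Derivation:
Old min = -15 (at index 1)
Change: A[2] -2 -> 46
Changed element was NOT the old min.
  New min = min(old_min, new_val) = min(-15, 46) = -15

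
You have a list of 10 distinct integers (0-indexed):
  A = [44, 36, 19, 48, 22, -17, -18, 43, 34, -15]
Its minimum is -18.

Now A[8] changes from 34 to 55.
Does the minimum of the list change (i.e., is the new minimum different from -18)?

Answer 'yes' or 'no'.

Old min = -18
Change: A[8] 34 -> 55
Changed element was NOT the min; min changes only if 55 < -18.
New min = -18; changed? no

Answer: no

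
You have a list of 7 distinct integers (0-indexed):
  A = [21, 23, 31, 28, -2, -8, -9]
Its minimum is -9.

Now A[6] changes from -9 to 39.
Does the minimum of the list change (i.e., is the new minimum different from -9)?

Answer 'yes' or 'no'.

Old min = -9
Change: A[6] -9 -> 39
Changed element was the min; new min must be rechecked.
New min = -8; changed? yes

Answer: yes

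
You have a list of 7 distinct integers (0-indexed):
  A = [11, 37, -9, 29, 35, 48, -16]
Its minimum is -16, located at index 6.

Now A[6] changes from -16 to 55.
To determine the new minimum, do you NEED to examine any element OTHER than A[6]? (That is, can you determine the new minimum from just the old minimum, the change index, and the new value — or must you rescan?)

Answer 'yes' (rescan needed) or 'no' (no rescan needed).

Answer: yes

Derivation:
Old min = -16 at index 6
Change at index 6: -16 -> 55
Index 6 WAS the min and new value 55 > old min -16. Must rescan other elements to find the new min.
Needs rescan: yes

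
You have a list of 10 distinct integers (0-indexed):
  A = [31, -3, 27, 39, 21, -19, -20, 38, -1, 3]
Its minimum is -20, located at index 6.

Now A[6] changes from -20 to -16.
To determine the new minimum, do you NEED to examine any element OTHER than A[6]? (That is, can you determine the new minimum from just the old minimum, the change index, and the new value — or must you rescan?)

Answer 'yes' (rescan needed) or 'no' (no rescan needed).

Answer: yes

Derivation:
Old min = -20 at index 6
Change at index 6: -20 -> -16
Index 6 WAS the min and new value -16 > old min -20. Must rescan other elements to find the new min.
Needs rescan: yes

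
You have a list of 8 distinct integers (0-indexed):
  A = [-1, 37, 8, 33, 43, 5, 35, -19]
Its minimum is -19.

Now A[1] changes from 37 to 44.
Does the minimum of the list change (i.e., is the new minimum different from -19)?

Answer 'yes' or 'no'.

Answer: no

Derivation:
Old min = -19
Change: A[1] 37 -> 44
Changed element was NOT the min; min changes only if 44 < -19.
New min = -19; changed? no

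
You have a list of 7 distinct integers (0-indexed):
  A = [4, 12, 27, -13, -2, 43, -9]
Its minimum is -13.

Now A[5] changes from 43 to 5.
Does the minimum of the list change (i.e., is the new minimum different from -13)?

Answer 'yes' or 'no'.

Answer: no

Derivation:
Old min = -13
Change: A[5] 43 -> 5
Changed element was NOT the min; min changes only if 5 < -13.
New min = -13; changed? no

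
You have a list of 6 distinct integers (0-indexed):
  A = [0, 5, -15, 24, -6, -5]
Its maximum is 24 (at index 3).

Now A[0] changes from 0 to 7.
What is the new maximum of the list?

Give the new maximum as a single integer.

Answer: 24

Derivation:
Old max = 24 (at index 3)
Change: A[0] 0 -> 7
Changed element was NOT the old max.
  New max = max(old_max, new_val) = max(24, 7) = 24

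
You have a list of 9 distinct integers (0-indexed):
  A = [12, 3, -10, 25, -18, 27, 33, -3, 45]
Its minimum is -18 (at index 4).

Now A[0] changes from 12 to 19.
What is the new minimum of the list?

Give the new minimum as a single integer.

Answer: -18

Derivation:
Old min = -18 (at index 4)
Change: A[0] 12 -> 19
Changed element was NOT the old min.
  New min = min(old_min, new_val) = min(-18, 19) = -18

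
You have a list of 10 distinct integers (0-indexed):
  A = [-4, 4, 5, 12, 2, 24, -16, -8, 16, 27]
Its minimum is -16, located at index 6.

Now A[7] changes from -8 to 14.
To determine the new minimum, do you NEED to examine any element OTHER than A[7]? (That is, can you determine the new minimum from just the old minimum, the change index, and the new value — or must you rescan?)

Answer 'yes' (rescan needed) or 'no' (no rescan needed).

Old min = -16 at index 6
Change at index 7: -8 -> 14
Index 7 was NOT the min. New min = min(-16, 14). No rescan of other elements needed.
Needs rescan: no

Answer: no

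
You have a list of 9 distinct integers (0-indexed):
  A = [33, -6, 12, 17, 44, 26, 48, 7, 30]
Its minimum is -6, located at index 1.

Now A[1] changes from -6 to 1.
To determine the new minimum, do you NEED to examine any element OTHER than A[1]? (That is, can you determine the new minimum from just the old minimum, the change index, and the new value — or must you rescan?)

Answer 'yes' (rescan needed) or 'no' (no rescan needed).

Answer: yes

Derivation:
Old min = -6 at index 1
Change at index 1: -6 -> 1
Index 1 WAS the min and new value 1 > old min -6. Must rescan other elements to find the new min.
Needs rescan: yes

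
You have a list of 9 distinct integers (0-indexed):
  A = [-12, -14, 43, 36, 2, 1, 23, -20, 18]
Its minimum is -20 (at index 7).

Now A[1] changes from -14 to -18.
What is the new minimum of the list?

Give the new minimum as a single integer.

Answer: -20

Derivation:
Old min = -20 (at index 7)
Change: A[1] -14 -> -18
Changed element was NOT the old min.
  New min = min(old_min, new_val) = min(-20, -18) = -20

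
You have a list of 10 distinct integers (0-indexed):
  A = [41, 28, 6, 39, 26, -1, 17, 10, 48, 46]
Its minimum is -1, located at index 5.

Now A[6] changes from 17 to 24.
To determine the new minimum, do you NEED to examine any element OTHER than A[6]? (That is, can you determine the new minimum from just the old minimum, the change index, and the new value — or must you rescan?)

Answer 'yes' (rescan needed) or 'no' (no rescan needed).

Answer: no

Derivation:
Old min = -1 at index 5
Change at index 6: 17 -> 24
Index 6 was NOT the min. New min = min(-1, 24). No rescan of other elements needed.
Needs rescan: no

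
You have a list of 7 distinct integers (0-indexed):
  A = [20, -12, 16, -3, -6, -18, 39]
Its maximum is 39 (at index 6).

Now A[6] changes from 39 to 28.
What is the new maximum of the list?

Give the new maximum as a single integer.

Answer: 28

Derivation:
Old max = 39 (at index 6)
Change: A[6] 39 -> 28
Changed element WAS the max -> may need rescan.
  Max of remaining elements: 20
  New max = max(28, 20) = 28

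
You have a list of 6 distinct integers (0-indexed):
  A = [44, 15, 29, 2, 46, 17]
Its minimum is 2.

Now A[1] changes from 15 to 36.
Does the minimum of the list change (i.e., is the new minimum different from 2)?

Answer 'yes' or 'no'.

Answer: no

Derivation:
Old min = 2
Change: A[1] 15 -> 36
Changed element was NOT the min; min changes only if 36 < 2.
New min = 2; changed? no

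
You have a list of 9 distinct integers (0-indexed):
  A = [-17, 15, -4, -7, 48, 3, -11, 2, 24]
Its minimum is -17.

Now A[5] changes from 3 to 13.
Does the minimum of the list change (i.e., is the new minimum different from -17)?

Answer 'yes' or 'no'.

Answer: no

Derivation:
Old min = -17
Change: A[5] 3 -> 13
Changed element was NOT the min; min changes only if 13 < -17.
New min = -17; changed? no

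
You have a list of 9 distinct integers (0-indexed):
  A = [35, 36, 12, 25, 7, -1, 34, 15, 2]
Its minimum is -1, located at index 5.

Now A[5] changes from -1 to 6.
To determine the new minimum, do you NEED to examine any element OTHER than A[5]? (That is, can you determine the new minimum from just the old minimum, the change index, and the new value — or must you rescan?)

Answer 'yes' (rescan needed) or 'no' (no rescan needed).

Old min = -1 at index 5
Change at index 5: -1 -> 6
Index 5 WAS the min and new value 6 > old min -1. Must rescan other elements to find the new min.
Needs rescan: yes

Answer: yes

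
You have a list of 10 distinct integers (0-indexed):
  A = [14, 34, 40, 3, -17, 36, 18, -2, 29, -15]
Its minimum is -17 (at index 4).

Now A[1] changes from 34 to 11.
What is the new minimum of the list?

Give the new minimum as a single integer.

Old min = -17 (at index 4)
Change: A[1] 34 -> 11
Changed element was NOT the old min.
  New min = min(old_min, new_val) = min(-17, 11) = -17

Answer: -17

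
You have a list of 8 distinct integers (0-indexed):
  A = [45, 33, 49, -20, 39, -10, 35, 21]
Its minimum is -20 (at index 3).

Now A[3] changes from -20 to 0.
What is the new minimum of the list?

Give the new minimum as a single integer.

Old min = -20 (at index 3)
Change: A[3] -20 -> 0
Changed element WAS the min. Need to check: is 0 still <= all others?
  Min of remaining elements: -10
  New min = min(0, -10) = -10

Answer: -10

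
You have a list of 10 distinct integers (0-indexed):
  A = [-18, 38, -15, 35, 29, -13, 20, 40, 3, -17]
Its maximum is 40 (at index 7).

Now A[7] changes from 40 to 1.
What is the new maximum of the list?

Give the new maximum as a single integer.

Answer: 38

Derivation:
Old max = 40 (at index 7)
Change: A[7] 40 -> 1
Changed element WAS the max -> may need rescan.
  Max of remaining elements: 38
  New max = max(1, 38) = 38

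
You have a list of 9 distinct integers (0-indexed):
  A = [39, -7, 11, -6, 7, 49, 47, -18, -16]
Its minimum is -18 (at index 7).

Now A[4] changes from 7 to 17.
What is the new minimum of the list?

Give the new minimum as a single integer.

Old min = -18 (at index 7)
Change: A[4] 7 -> 17
Changed element was NOT the old min.
  New min = min(old_min, new_val) = min(-18, 17) = -18

Answer: -18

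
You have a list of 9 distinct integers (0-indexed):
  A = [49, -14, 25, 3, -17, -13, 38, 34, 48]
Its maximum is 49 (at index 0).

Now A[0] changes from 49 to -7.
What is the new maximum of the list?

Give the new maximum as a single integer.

Old max = 49 (at index 0)
Change: A[0] 49 -> -7
Changed element WAS the max -> may need rescan.
  Max of remaining elements: 48
  New max = max(-7, 48) = 48

Answer: 48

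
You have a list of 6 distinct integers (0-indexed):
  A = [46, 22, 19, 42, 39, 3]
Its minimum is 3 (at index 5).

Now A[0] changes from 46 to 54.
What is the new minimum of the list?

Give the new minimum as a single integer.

Old min = 3 (at index 5)
Change: A[0] 46 -> 54
Changed element was NOT the old min.
  New min = min(old_min, new_val) = min(3, 54) = 3

Answer: 3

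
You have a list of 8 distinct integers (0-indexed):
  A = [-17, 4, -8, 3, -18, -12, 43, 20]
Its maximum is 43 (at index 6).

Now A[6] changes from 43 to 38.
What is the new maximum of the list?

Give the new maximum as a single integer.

Answer: 38

Derivation:
Old max = 43 (at index 6)
Change: A[6] 43 -> 38
Changed element WAS the max -> may need rescan.
  Max of remaining elements: 20
  New max = max(38, 20) = 38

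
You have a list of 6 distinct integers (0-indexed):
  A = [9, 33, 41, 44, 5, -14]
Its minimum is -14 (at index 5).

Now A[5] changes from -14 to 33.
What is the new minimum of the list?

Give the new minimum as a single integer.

Old min = -14 (at index 5)
Change: A[5] -14 -> 33
Changed element WAS the min. Need to check: is 33 still <= all others?
  Min of remaining elements: 5
  New min = min(33, 5) = 5

Answer: 5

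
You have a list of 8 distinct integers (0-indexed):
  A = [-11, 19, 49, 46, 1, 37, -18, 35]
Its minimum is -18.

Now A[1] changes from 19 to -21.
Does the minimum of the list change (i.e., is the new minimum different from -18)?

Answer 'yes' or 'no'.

Old min = -18
Change: A[1] 19 -> -21
Changed element was NOT the min; min changes only if -21 < -18.
New min = -21; changed? yes

Answer: yes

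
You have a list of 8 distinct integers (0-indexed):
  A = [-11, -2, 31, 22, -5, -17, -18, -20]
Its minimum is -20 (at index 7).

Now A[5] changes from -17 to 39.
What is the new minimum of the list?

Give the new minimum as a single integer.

Old min = -20 (at index 7)
Change: A[5] -17 -> 39
Changed element was NOT the old min.
  New min = min(old_min, new_val) = min(-20, 39) = -20

Answer: -20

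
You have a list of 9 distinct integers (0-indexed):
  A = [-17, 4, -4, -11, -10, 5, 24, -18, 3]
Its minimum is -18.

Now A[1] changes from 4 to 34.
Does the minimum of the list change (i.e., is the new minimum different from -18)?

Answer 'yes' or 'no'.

Old min = -18
Change: A[1] 4 -> 34
Changed element was NOT the min; min changes only if 34 < -18.
New min = -18; changed? no

Answer: no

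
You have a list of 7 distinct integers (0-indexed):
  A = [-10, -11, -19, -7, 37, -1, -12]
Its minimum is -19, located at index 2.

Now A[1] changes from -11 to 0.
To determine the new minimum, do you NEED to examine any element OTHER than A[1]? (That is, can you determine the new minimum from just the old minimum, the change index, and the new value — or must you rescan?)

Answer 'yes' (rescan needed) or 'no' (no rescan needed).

Old min = -19 at index 2
Change at index 1: -11 -> 0
Index 1 was NOT the min. New min = min(-19, 0). No rescan of other elements needed.
Needs rescan: no

Answer: no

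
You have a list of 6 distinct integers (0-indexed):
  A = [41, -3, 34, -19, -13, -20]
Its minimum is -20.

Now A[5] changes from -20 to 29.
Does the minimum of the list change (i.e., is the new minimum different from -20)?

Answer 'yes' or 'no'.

Answer: yes

Derivation:
Old min = -20
Change: A[5] -20 -> 29
Changed element was the min; new min must be rechecked.
New min = -19; changed? yes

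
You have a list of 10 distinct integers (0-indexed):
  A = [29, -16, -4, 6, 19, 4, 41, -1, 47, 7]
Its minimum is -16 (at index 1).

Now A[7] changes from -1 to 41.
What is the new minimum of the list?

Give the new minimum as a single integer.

Answer: -16

Derivation:
Old min = -16 (at index 1)
Change: A[7] -1 -> 41
Changed element was NOT the old min.
  New min = min(old_min, new_val) = min(-16, 41) = -16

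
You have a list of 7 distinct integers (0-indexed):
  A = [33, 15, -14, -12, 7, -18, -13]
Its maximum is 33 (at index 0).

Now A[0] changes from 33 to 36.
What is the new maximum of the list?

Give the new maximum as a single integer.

Old max = 33 (at index 0)
Change: A[0] 33 -> 36
Changed element WAS the max -> may need rescan.
  Max of remaining elements: 15
  New max = max(36, 15) = 36

Answer: 36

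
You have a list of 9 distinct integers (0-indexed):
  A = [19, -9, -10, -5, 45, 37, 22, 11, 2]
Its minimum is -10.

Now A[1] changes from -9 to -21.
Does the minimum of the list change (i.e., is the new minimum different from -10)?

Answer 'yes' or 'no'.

Answer: yes

Derivation:
Old min = -10
Change: A[1] -9 -> -21
Changed element was NOT the min; min changes only if -21 < -10.
New min = -21; changed? yes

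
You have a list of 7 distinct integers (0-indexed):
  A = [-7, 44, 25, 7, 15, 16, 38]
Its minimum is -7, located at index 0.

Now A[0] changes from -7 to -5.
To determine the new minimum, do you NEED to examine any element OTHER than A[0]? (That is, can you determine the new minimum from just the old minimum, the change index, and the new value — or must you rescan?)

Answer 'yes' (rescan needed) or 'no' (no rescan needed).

Old min = -7 at index 0
Change at index 0: -7 -> -5
Index 0 WAS the min and new value -5 > old min -7. Must rescan other elements to find the new min.
Needs rescan: yes

Answer: yes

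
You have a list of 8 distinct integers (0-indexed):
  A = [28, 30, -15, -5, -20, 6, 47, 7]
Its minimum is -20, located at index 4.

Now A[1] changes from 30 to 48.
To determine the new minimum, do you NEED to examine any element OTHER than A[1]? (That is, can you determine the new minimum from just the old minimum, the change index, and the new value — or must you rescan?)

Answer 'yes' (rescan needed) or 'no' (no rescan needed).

Answer: no

Derivation:
Old min = -20 at index 4
Change at index 1: 30 -> 48
Index 1 was NOT the min. New min = min(-20, 48). No rescan of other elements needed.
Needs rescan: no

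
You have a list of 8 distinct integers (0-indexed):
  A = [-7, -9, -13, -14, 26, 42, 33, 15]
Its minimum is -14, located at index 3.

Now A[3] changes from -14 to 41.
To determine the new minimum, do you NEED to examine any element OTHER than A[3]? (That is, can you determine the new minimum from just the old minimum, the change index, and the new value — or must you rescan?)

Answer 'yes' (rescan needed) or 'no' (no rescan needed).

Old min = -14 at index 3
Change at index 3: -14 -> 41
Index 3 WAS the min and new value 41 > old min -14. Must rescan other elements to find the new min.
Needs rescan: yes

Answer: yes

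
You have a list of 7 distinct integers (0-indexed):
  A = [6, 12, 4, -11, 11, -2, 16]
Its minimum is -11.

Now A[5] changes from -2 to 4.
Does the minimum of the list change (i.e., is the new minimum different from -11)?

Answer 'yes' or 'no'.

Answer: no

Derivation:
Old min = -11
Change: A[5] -2 -> 4
Changed element was NOT the min; min changes only if 4 < -11.
New min = -11; changed? no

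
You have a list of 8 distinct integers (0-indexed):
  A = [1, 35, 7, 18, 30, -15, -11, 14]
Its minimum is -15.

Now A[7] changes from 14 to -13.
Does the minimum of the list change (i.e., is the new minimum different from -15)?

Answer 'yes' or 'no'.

Answer: no

Derivation:
Old min = -15
Change: A[7] 14 -> -13
Changed element was NOT the min; min changes only if -13 < -15.
New min = -15; changed? no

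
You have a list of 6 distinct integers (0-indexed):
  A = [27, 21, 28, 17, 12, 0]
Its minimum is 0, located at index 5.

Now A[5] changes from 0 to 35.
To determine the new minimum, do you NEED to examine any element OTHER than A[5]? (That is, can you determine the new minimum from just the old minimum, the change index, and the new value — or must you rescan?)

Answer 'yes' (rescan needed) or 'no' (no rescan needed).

Old min = 0 at index 5
Change at index 5: 0 -> 35
Index 5 WAS the min and new value 35 > old min 0. Must rescan other elements to find the new min.
Needs rescan: yes

Answer: yes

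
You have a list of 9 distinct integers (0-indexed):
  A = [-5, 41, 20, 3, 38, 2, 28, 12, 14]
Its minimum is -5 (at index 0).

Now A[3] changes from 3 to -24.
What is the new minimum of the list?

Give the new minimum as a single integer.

Old min = -5 (at index 0)
Change: A[3] 3 -> -24
Changed element was NOT the old min.
  New min = min(old_min, new_val) = min(-5, -24) = -24

Answer: -24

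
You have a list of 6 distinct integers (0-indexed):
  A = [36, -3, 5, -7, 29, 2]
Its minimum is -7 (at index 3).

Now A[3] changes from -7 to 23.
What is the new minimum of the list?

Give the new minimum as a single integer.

Answer: -3

Derivation:
Old min = -7 (at index 3)
Change: A[3] -7 -> 23
Changed element WAS the min. Need to check: is 23 still <= all others?
  Min of remaining elements: -3
  New min = min(23, -3) = -3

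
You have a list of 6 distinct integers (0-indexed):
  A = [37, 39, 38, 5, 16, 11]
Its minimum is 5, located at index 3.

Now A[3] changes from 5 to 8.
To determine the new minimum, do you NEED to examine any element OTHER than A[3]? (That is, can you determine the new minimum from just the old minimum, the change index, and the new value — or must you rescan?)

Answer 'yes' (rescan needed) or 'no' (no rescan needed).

Answer: yes

Derivation:
Old min = 5 at index 3
Change at index 3: 5 -> 8
Index 3 WAS the min and new value 8 > old min 5. Must rescan other elements to find the new min.
Needs rescan: yes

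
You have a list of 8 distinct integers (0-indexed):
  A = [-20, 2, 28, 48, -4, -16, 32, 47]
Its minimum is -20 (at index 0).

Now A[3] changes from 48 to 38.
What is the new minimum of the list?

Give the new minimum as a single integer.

Old min = -20 (at index 0)
Change: A[3] 48 -> 38
Changed element was NOT the old min.
  New min = min(old_min, new_val) = min(-20, 38) = -20

Answer: -20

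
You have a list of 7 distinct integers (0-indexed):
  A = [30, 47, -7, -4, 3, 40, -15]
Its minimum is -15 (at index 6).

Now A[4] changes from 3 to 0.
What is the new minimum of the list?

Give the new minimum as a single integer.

Answer: -15

Derivation:
Old min = -15 (at index 6)
Change: A[4] 3 -> 0
Changed element was NOT the old min.
  New min = min(old_min, new_val) = min(-15, 0) = -15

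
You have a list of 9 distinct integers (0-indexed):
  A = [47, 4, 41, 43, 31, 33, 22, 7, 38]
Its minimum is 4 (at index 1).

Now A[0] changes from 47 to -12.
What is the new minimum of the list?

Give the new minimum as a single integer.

Old min = 4 (at index 1)
Change: A[0] 47 -> -12
Changed element was NOT the old min.
  New min = min(old_min, new_val) = min(4, -12) = -12

Answer: -12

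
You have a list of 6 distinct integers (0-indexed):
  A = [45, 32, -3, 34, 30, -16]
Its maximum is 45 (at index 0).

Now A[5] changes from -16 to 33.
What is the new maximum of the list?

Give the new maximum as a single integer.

Old max = 45 (at index 0)
Change: A[5] -16 -> 33
Changed element was NOT the old max.
  New max = max(old_max, new_val) = max(45, 33) = 45

Answer: 45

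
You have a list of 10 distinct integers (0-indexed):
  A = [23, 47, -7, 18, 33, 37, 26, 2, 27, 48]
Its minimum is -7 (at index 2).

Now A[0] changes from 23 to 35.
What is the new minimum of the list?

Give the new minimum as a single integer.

Old min = -7 (at index 2)
Change: A[0] 23 -> 35
Changed element was NOT the old min.
  New min = min(old_min, new_val) = min(-7, 35) = -7

Answer: -7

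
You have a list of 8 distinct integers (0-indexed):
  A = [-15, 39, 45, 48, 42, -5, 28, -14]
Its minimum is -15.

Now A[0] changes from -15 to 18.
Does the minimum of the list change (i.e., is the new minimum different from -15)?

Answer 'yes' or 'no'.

Answer: yes

Derivation:
Old min = -15
Change: A[0] -15 -> 18
Changed element was the min; new min must be rechecked.
New min = -14; changed? yes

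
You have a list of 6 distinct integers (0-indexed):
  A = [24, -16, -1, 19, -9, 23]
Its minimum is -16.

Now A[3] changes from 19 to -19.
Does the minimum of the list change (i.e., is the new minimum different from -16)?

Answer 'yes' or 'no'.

Old min = -16
Change: A[3] 19 -> -19
Changed element was NOT the min; min changes only if -19 < -16.
New min = -19; changed? yes

Answer: yes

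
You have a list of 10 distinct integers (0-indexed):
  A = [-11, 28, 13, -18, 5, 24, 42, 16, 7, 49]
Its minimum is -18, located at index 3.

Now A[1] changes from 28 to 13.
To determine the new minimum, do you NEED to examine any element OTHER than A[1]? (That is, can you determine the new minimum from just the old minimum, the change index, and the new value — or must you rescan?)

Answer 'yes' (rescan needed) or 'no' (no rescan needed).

Answer: no

Derivation:
Old min = -18 at index 3
Change at index 1: 28 -> 13
Index 1 was NOT the min. New min = min(-18, 13). No rescan of other elements needed.
Needs rescan: no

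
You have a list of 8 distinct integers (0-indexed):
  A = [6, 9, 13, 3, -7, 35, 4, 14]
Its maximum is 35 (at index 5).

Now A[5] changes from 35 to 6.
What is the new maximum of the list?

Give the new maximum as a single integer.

Answer: 14

Derivation:
Old max = 35 (at index 5)
Change: A[5] 35 -> 6
Changed element WAS the max -> may need rescan.
  Max of remaining elements: 14
  New max = max(6, 14) = 14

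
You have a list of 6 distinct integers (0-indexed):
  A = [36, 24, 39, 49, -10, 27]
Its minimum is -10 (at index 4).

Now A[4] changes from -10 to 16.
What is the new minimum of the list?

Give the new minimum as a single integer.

Old min = -10 (at index 4)
Change: A[4] -10 -> 16
Changed element WAS the min. Need to check: is 16 still <= all others?
  Min of remaining elements: 24
  New min = min(16, 24) = 16

Answer: 16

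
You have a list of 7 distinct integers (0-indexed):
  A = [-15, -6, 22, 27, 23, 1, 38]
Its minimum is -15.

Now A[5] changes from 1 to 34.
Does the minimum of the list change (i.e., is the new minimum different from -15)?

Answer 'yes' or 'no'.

Answer: no

Derivation:
Old min = -15
Change: A[5] 1 -> 34
Changed element was NOT the min; min changes only if 34 < -15.
New min = -15; changed? no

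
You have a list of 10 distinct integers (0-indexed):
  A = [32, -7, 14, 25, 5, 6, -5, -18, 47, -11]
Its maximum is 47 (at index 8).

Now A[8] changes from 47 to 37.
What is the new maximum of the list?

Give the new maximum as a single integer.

Answer: 37

Derivation:
Old max = 47 (at index 8)
Change: A[8] 47 -> 37
Changed element WAS the max -> may need rescan.
  Max of remaining elements: 32
  New max = max(37, 32) = 37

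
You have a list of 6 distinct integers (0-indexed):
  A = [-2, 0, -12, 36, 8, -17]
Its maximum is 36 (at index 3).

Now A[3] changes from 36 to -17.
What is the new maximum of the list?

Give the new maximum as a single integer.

Old max = 36 (at index 3)
Change: A[3] 36 -> -17
Changed element WAS the max -> may need rescan.
  Max of remaining elements: 8
  New max = max(-17, 8) = 8

Answer: 8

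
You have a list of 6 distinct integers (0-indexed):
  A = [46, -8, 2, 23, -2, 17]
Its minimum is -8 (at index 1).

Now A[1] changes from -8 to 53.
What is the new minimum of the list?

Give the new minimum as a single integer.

Answer: -2

Derivation:
Old min = -8 (at index 1)
Change: A[1] -8 -> 53
Changed element WAS the min. Need to check: is 53 still <= all others?
  Min of remaining elements: -2
  New min = min(53, -2) = -2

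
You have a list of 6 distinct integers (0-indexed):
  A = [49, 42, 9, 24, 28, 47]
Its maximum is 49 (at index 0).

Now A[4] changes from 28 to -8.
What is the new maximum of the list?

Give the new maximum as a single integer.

Answer: 49

Derivation:
Old max = 49 (at index 0)
Change: A[4] 28 -> -8
Changed element was NOT the old max.
  New max = max(old_max, new_val) = max(49, -8) = 49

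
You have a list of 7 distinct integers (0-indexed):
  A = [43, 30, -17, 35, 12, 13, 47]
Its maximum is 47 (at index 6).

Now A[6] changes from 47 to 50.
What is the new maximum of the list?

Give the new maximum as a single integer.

Answer: 50

Derivation:
Old max = 47 (at index 6)
Change: A[6] 47 -> 50
Changed element WAS the max -> may need rescan.
  Max of remaining elements: 43
  New max = max(50, 43) = 50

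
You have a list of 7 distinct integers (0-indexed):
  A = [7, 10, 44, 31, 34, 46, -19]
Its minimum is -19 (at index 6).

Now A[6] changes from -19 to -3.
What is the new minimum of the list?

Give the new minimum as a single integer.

Old min = -19 (at index 6)
Change: A[6] -19 -> -3
Changed element WAS the min. Need to check: is -3 still <= all others?
  Min of remaining elements: 7
  New min = min(-3, 7) = -3

Answer: -3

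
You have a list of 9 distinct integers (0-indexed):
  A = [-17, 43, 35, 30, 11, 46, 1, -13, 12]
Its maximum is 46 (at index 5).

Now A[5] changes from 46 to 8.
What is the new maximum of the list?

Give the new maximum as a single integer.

Answer: 43

Derivation:
Old max = 46 (at index 5)
Change: A[5] 46 -> 8
Changed element WAS the max -> may need rescan.
  Max of remaining elements: 43
  New max = max(8, 43) = 43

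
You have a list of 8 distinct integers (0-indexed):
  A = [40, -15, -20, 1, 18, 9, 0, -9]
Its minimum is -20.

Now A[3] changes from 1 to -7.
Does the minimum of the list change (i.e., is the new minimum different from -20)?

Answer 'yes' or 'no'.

Old min = -20
Change: A[3] 1 -> -7
Changed element was NOT the min; min changes only if -7 < -20.
New min = -20; changed? no

Answer: no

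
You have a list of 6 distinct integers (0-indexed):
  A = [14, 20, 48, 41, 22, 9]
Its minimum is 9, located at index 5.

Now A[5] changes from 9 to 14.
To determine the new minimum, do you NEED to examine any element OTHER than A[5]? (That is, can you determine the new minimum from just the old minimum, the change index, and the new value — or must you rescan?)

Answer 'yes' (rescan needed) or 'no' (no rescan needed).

Answer: yes

Derivation:
Old min = 9 at index 5
Change at index 5: 9 -> 14
Index 5 WAS the min and new value 14 > old min 9. Must rescan other elements to find the new min.
Needs rescan: yes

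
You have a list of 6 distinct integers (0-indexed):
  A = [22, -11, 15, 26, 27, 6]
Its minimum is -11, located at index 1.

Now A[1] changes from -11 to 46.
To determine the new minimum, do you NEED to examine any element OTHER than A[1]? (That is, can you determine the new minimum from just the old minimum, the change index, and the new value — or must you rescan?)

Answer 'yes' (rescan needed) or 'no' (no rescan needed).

Answer: yes

Derivation:
Old min = -11 at index 1
Change at index 1: -11 -> 46
Index 1 WAS the min and new value 46 > old min -11. Must rescan other elements to find the new min.
Needs rescan: yes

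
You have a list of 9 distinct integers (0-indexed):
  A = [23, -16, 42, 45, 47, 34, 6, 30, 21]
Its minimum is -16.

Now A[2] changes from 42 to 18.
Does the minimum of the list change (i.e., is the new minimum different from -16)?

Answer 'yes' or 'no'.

Answer: no

Derivation:
Old min = -16
Change: A[2] 42 -> 18
Changed element was NOT the min; min changes only if 18 < -16.
New min = -16; changed? no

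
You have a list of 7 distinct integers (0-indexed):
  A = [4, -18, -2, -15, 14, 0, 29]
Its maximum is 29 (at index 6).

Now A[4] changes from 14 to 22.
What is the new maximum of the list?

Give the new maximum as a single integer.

Old max = 29 (at index 6)
Change: A[4] 14 -> 22
Changed element was NOT the old max.
  New max = max(old_max, new_val) = max(29, 22) = 29

Answer: 29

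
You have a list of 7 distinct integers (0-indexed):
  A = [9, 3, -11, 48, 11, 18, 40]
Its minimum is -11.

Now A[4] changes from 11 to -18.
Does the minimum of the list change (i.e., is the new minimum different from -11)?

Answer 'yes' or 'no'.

Old min = -11
Change: A[4] 11 -> -18
Changed element was NOT the min; min changes only if -18 < -11.
New min = -18; changed? yes

Answer: yes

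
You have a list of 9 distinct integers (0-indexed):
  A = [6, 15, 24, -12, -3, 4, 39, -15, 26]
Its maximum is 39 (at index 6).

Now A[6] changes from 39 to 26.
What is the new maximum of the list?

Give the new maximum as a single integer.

Answer: 26

Derivation:
Old max = 39 (at index 6)
Change: A[6] 39 -> 26
Changed element WAS the max -> may need rescan.
  Max of remaining elements: 26
  New max = max(26, 26) = 26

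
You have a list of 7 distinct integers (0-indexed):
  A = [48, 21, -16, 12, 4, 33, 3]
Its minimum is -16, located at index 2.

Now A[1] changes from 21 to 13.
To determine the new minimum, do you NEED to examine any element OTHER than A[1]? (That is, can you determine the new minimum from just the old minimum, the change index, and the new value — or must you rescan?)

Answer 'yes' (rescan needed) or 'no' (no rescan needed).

Old min = -16 at index 2
Change at index 1: 21 -> 13
Index 1 was NOT the min. New min = min(-16, 13). No rescan of other elements needed.
Needs rescan: no

Answer: no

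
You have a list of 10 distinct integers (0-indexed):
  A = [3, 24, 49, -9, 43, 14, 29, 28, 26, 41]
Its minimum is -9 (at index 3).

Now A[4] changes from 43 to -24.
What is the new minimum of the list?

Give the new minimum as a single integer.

Answer: -24

Derivation:
Old min = -9 (at index 3)
Change: A[4] 43 -> -24
Changed element was NOT the old min.
  New min = min(old_min, new_val) = min(-9, -24) = -24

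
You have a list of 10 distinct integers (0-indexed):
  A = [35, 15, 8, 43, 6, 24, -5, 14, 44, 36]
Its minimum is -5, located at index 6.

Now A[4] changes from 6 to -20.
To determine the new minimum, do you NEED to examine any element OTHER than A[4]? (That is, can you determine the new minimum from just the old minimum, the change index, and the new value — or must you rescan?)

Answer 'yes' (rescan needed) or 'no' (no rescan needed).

Answer: no

Derivation:
Old min = -5 at index 6
Change at index 4: 6 -> -20
Index 4 was NOT the min. New min = min(-5, -20). No rescan of other elements needed.
Needs rescan: no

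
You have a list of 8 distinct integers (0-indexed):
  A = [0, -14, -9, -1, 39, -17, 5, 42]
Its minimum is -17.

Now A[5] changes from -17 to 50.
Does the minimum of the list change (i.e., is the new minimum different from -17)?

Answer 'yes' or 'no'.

Answer: yes

Derivation:
Old min = -17
Change: A[5] -17 -> 50
Changed element was the min; new min must be rechecked.
New min = -14; changed? yes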